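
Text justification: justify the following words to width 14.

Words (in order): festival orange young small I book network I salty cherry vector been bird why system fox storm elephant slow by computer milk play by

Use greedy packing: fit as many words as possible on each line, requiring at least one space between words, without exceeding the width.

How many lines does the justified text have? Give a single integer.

Answer: 12

Derivation:
Line 1: ['festival'] (min_width=8, slack=6)
Line 2: ['orange', 'young'] (min_width=12, slack=2)
Line 3: ['small', 'I', 'book'] (min_width=12, slack=2)
Line 4: ['network', 'I'] (min_width=9, slack=5)
Line 5: ['salty', 'cherry'] (min_width=12, slack=2)
Line 6: ['vector', 'been'] (min_width=11, slack=3)
Line 7: ['bird', 'why'] (min_width=8, slack=6)
Line 8: ['system', 'fox'] (min_width=10, slack=4)
Line 9: ['storm', 'elephant'] (min_width=14, slack=0)
Line 10: ['slow', 'by'] (min_width=7, slack=7)
Line 11: ['computer', 'milk'] (min_width=13, slack=1)
Line 12: ['play', 'by'] (min_width=7, slack=7)
Total lines: 12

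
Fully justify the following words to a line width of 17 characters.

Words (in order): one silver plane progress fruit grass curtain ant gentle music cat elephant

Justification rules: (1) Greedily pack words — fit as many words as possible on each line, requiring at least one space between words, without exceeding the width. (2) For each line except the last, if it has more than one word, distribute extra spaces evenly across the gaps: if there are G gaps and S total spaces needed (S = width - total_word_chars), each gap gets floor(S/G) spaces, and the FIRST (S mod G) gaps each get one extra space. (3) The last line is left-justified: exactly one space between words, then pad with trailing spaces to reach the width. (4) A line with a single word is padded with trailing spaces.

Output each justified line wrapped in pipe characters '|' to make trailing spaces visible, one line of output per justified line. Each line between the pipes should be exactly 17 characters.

Answer: |one  silver plane|
|progress    fruit|
|grass curtain ant|
|gentle  music cat|
|elephant         |

Derivation:
Line 1: ['one', 'silver', 'plane'] (min_width=16, slack=1)
Line 2: ['progress', 'fruit'] (min_width=14, slack=3)
Line 3: ['grass', 'curtain', 'ant'] (min_width=17, slack=0)
Line 4: ['gentle', 'music', 'cat'] (min_width=16, slack=1)
Line 5: ['elephant'] (min_width=8, slack=9)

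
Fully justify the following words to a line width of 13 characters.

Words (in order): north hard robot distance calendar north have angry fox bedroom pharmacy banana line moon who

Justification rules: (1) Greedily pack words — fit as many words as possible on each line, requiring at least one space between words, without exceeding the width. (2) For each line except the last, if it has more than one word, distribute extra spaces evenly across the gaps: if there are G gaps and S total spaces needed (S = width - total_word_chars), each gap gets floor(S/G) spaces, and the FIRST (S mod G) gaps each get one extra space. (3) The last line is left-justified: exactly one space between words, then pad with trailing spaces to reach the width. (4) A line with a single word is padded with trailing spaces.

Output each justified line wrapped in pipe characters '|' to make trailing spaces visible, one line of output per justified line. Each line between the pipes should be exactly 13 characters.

Line 1: ['north', 'hard'] (min_width=10, slack=3)
Line 2: ['robot'] (min_width=5, slack=8)
Line 3: ['distance'] (min_width=8, slack=5)
Line 4: ['calendar'] (min_width=8, slack=5)
Line 5: ['north', 'have'] (min_width=10, slack=3)
Line 6: ['angry', 'fox'] (min_width=9, slack=4)
Line 7: ['bedroom'] (min_width=7, slack=6)
Line 8: ['pharmacy'] (min_width=8, slack=5)
Line 9: ['banana', 'line'] (min_width=11, slack=2)
Line 10: ['moon', 'who'] (min_width=8, slack=5)

Answer: |north    hard|
|robot        |
|distance     |
|calendar     |
|north    have|
|angry     fox|
|bedroom      |
|pharmacy     |
|banana   line|
|moon who     |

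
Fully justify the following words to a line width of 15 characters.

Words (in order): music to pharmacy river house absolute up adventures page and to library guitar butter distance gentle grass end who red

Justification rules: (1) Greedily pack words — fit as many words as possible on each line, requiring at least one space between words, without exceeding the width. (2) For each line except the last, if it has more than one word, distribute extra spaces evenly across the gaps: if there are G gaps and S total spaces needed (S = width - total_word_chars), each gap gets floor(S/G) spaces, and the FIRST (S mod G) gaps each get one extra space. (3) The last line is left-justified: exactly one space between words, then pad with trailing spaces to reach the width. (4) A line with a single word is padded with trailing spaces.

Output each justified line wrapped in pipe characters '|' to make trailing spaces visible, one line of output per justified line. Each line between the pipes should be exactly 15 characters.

Answer: |music        to|
|pharmacy  river|
|house  absolute|
|up   adventures|
|page   and   to|
|library  guitar|
|butter distance|
|gentle    grass|
|end who red    |

Derivation:
Line 1: ['music', 'to'] (min_width=8, slack=7)
Line 2: ['pharmacy', 'river'] (min_width=14, slack=1)
Line 3: ['house', 'absolute'] (min_width=14, slack=1)
Line 4: ['up', 'adventures'] (min_width=13, slack=2)
Line 5: ['page', 'and', 'to'] (min_width=11, slack=4)
Line 6: ['library', 'guitar'] (min_width=14, slack=1)
Line 7: ['butter', 'distance'] (min_width=15, slack=0)
Line 8: ['gentle', 'grass'] (min_width=12, slack=3)
Line 9: ['end', 'who', 'red'] (min_width=11, slack=4)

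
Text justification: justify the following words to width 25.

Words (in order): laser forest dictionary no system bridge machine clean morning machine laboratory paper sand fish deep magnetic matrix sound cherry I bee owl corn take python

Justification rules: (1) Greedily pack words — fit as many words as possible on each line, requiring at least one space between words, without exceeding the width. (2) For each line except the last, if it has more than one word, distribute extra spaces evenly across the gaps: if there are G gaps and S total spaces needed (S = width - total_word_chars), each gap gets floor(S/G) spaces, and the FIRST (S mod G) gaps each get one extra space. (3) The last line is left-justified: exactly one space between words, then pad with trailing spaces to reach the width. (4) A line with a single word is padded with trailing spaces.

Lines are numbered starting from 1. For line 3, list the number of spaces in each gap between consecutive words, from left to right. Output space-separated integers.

Answer: 3 3

Derivation:
Line 1: ['laser', 'forest', 'dictionary'] (min_width=23, slack=2)
Line 2: ['no', 'system', 'bridge', 'machine'] (min_width=24, slack=1)
Line 3: ['clean', 'morning', 'machine'] (min_width=21, slack=4)
Line 4: ['laboratory', 'paper', 'sand'] (min_width=21, slack=4)
Line 5: ['fish', 'deep', 'magnetic', 'matrix'] (min_width=25, slack=0)
Line 6: ['sound', 'cherry', 'I', 'bee', 'owl'] (min_width=22, slack=3)
Line 7: ['corn', 'take', 'python'] (min_width=16, slack=9)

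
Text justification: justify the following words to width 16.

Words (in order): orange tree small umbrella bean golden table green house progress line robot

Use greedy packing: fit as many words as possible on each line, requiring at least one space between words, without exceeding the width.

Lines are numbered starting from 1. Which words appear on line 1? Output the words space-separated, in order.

Answer: orange tree

Derivation:
Line 1: ['orange', 'tree'] (min_width=11, slack=5)
Line 2: ['small', 'umbrella'] (min_width=14, slack=2)
Line 3: ['bean', 'golden'] (min_width=11, slack=5)
Line 4: ['table', 'green'] (min_width=11, slack=5)
Line 5: ['house', 'progress'] (min_width=14, slack=2)
Line 6: ['line', 'robot'] (min_width=10, slack=6)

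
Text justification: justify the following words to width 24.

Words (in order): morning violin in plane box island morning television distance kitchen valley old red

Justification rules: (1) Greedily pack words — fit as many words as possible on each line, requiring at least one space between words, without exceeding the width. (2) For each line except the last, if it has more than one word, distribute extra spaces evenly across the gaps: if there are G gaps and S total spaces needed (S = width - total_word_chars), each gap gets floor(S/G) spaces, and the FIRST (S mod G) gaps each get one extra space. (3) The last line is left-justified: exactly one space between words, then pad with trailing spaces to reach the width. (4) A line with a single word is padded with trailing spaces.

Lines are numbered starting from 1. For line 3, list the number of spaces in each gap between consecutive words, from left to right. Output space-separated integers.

Answer: 6

Derivation:
Line 1: ['morning', 'violin', 'in', 'plane'] (min_width=23, slack=1)
Line 2: ['box', 'island', 'morning'] (min_width=18, slack=6)
Line 3: ['television', 'distance'] (min_width=19, slack=5)
Line 4: ['kitchen', 'valley', 'old', 'red'] (min_width=22, slack=2)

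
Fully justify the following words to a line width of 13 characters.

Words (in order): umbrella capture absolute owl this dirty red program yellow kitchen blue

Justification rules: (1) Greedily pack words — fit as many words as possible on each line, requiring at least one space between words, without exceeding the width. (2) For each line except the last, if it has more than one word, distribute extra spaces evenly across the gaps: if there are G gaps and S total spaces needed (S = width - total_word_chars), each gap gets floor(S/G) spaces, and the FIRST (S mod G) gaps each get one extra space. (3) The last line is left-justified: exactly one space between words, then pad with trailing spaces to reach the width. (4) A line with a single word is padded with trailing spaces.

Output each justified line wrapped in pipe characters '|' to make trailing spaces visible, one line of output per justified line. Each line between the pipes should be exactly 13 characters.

Line 1: ['umbrella'] (min_width=8, slack=5)
Line 2: ['capture'] (min_width=7, slack=6)
Line 3: ['absolute', 'owl'] (min_width=12, slack=1)
Line 4: ['this', 'dirty'] (min_width=10, slack=3)
Line 5: ['red', 'program'] (min_width=11, slack=2)
Line 6: ['yellow'] (min_width=6, slack=7)
Line 7: ['kitchen', 'blue'] (min_width=12, slack=1)

Answer: |umbrella     |
|capture      |
|absolute  owl|
|this    dirty|
|red   program|
|yellow       |
|kitchen blue |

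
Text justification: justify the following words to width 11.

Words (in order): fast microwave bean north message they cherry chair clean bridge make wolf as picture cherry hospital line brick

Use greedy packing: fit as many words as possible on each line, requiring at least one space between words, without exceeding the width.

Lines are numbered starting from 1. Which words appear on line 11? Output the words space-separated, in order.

Line 1: ['fast'] (min_width=4, slack=7)
Line 2: ['microwave'] (min_width=9, slack=2)
Line 3: ['bean', 'north'] (min_width=10, slack=1)
Line 4: ['message'] (min_width=7, slack=4)
Line 5: ['they', 'cherry'] (min_width=11, slack=0)
Line 6: ['chair', 'clean'] (min_width=11, slack=0)
Line 7: ['bridge', 'make'] (min_width=11, slack=0)
Line 8: ['wolf', 'as'] (min_width=7, slack=4)
Line 9: ['picture'] (min_width=7, slack=4)
Line 10: ['cherry'] (min_width=6, slack=5)
Line 11: ['hospital'] (min_width=8, slack=3)
Line 12: ['line', 'brick'] (min_width=10, slack=1)

Answer: hospital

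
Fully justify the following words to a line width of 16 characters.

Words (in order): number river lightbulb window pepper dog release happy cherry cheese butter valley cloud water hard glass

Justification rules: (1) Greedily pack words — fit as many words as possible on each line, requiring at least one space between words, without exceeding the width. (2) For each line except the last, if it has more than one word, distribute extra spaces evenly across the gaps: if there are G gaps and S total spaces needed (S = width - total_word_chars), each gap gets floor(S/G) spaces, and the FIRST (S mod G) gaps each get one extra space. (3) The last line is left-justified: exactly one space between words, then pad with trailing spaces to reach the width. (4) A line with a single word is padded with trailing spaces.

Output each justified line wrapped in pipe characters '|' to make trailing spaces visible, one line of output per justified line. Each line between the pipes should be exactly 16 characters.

Answer: |number     river|
|lightbulb window|
|pepper       dog|
|release    happy|
|cherry    cheese|
|butter    valley|
|cloud water hard|
|glass           |

Derivation:
Line 1: ['number', 'river'] (min_width=12, slack=4)
Line 2: ['lightbulb', 'window'] (min_width=16, slack=0)
Line 3: ['pepper', 'dog'] (min_width=10, slack=6)
Line 4: ['release', 'happy'] (min_width=13, slack=3)
Line 5: ['cherry', 'cheese'] (min_width=13, slack=3)
Line 6: ['butter', 'valley'] (min_width=13, slack=3)
Line 7: ['cloud', 'water', 'hard'] (min_width=16, slack=0)
Line 8: ['glass'] (min_width=5, slack=11)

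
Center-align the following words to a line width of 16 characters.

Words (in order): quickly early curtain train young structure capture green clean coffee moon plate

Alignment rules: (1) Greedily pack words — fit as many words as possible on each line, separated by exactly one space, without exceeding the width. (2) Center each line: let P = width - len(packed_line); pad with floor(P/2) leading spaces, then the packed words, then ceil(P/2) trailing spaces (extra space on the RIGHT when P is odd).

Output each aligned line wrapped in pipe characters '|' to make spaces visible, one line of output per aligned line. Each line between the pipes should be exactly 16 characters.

Answer: | quickly early  |
| curtain train  |
|young structure |
| capture green  |
|  clean coffee  |
|   moon plate   |

Derivation:
Line 1: ['quickly', 'early'] (min_width=13, slack=3)
Line 2: ['curtain', 'train'] (min_width=13, slack=3)
Line 3: ['young', 'structure'] (min_width=15, slack=1)
Line 4: ['capture', 'green'] (min_width=13, slack=3)
Line 5: ['clean', 'coffee'] (min_width=12, slack=4)
Line 6: ['moon', 'plate'] (min_width=10, slack=6)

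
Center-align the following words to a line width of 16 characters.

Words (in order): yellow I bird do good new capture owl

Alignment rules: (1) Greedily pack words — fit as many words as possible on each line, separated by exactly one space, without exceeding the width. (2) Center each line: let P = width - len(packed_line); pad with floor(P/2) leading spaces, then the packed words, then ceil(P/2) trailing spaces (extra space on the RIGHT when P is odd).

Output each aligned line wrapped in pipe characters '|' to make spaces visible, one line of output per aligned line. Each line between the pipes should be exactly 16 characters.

Line 1: ['yellow', 'I', 'bird', 'do'] (min_width=16, slack=0)
Line 2: ['good', 'new', 'capture'] (min_width=16, slack=0)
Line 3: ['owl'] (min_width=3, slack=13)

Answer: |yellow I bird do|
|good new capture|
|      owl       |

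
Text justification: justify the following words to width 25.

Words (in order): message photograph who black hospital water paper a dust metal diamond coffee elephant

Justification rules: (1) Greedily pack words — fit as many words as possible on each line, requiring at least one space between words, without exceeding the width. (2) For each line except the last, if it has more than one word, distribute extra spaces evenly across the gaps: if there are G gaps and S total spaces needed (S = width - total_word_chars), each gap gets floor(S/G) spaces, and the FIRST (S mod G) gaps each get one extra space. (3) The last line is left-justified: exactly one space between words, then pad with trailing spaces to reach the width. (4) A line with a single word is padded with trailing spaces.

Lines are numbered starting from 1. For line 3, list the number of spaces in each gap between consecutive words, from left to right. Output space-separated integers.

Answer: 4 3 3

Derivation:
Line 1: ['message', 'photograph', 'who'] (min_width=22, slack=3)
Line 2: ['black', 'hospital', 'water'] (min_width=20, slack=5)
Line 3: ['paper', 'a', 'dust', 'metal'] (min_width=18, slack=7)
Line 4: ['diamond', 'coffee', 'elephant'] (min_width=23, slack=2)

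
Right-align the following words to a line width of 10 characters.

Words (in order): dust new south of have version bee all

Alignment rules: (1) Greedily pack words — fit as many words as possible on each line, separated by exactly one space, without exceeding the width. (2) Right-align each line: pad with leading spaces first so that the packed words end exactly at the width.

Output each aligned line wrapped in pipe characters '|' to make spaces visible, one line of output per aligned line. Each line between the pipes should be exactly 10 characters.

Line 1: ['dust', 'new'] (min_width=8, slack=2)
Line 2: ['south', 'of'] (min_width=8, slack=2)
Line 3: ['have'] (min_width=4, slack=6)
Line 4: ['version'] (min_width=7, slack=3)
Line 5: ['bee', 'all'] (min_width=7, slack=3)

Answer: |  dust new|
|  south of|
|      have|
|   version|
|   bee all|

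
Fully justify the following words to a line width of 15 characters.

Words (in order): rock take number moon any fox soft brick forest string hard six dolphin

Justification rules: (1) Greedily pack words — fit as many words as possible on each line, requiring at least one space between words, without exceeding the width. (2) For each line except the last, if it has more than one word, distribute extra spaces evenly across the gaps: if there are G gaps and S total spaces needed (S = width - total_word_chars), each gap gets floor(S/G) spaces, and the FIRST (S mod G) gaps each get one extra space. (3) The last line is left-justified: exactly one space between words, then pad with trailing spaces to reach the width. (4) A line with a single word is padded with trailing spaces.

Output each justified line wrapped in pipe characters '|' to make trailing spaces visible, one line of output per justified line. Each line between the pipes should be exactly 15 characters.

Line 1: ['rock', 'take'] (min_width=9, slack=6)
Line 2: ['number', 'moon', 'any'] (min_width=15, slack=0)
Line 3: ['fox', 'soft', 'brick'] (min_width=14, slack=1)
Line 4: ['forest', 'string'] (min_width=13, slack=2)
Line 5: ['hard', 'six'] (min_width=8, slack=7)
Line 6: ['dolphin'] (min_width=7, slack=8)

Answer: |rock       take|
|number moon any|
|fox  soft brick|
|forest   string|
|hard        six|
|dolphin        |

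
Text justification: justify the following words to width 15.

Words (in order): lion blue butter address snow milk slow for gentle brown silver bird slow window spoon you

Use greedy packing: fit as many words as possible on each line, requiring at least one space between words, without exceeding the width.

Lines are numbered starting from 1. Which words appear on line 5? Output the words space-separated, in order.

Line 1: ['lion', 'blue'] (min_width=9, slack=6)
Line 2: ['butter', 'address'] (min_width=14, slack=1)
Line 3: ['snow', 'milk', 'slow'] (min_width=14, slack=1)
Line 4: ['for', 'gentle'] (min_width=10, slack=5)
Line 5: ['brown', 'silver'] (min_width=12, slack=3)
Line 6: ['bird', 'slow'] (min_width=9, slack=6)
Line 7: ['window', 'spoon'] (min_width=12, slack=3)
Line 8: ['you'] (min_width=3, slack=12)

Answer: brown silver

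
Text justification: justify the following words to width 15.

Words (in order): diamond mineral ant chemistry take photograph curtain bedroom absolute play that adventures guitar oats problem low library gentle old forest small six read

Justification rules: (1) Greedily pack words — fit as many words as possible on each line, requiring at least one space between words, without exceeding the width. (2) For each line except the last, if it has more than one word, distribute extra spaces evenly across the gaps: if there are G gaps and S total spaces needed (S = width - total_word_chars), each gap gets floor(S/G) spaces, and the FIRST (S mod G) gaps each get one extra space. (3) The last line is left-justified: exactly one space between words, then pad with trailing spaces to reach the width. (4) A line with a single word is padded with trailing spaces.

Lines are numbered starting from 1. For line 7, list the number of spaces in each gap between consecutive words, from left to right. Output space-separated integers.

Line 1: ['diamond', 'mineral'] (min_width=15, slack=0)
Line 2: ['ant', 'chemistry'] (min_width=13, slack=2)
Line 3: ['take', 'photograph'] (min_width=15, slack=0)
Line 4: ['curtain', 'bedroom'] (min_width=15, slack=0)
Line 5: ['absolute', 'play'] (min_width=13, slack=2)
Line 6: ['that', 'adventures'] (min_width=15, slack=0)
Line 7: ['guitar', 'oats'] (min_width=11, slack=4)
Line 8: ['problem', 'low'] (min_width=11, slack=4)
Line 9: ['library', 'gentle'] (min_width=14, slack=1)
Line 10: ['old', 'forest'] (min_width=10, slack=5)
Line 11: ['small', 'six', 'read'] (min_width=14, slack=1)

Answer: 5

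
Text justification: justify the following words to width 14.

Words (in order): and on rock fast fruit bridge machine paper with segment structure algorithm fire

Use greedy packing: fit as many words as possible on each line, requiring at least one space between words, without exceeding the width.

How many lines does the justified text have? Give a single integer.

Answer: 7

Derivation:
Line 1: ['and', 'on', 'rock'] (min_width=11, slack=3)
Line 2: ['fast', 'fruit'] (min_width=10, slack=4)
Line 3: ['bridge', 'machine'] (min_width=14, slack=0)
Line 4: ['paper', 'with'] (min_width=10, slack=4)
Line 5: ['segment'] (min_width=7, slack=7)
Line 6: ['structure'] (min_width=9, slack=5)
Line 7: ['algorithm', 'fire'] (min_width=14, slack=0)
Total lines: 7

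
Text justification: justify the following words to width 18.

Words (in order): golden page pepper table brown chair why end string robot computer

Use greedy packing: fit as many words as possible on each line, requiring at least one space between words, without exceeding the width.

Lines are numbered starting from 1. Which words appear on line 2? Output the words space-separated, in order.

Answer: table brown chair

Derivation:
Line 1: ['golden', 'page', 'pepper'] (min_width=18, slack=0)
Line 2: ['table', 'brown', 'chair'] (min_width=17, slack=1)
Line 3: ['why', 'end', 'string'] (min_width=14, slack=4)
Line 4: ['robot', 'computer'] (min_width=14, slack=4)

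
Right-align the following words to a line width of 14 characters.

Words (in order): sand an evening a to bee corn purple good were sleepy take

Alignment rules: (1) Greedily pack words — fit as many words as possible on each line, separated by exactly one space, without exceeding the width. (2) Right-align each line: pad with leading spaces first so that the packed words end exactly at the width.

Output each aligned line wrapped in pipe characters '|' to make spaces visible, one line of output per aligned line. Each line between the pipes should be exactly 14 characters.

Line 1: ['sand', 'an'] (min_width=7, slack=7)
Line 2: ['evening', 'a', 'to'] (min_width=12, slack=2)
Line 3: ['bee', 'corn'] (min_width=8, slack=6)
Line 4: ['purple', 'good'] (min_width=11, slack=3)
Line 5: ['were', 'sleepy'] (min_width=11, slack=3)
Line 6: ['take'] (min_width=4, slack=10)

Answer: |       sand an|
|  evening a to|
|      bee corn|
|   purple good|
|   were sleepy|
|          take|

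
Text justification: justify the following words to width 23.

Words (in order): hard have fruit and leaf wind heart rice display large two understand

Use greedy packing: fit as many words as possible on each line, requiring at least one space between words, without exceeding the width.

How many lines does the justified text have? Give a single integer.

Answer: 4

Derivation:
Line 1: ['hard', 'have', 'fruit', 'and'] (min_width=19, slack=4)
Line 2: ['leaf', 'wind', 'heart', 'rice'] (min_width=20, slack=3)
Line 3: ['display', 'large', 'two'] (min_width=17, slack=6)
Line 4: ['understand'] (min_width=10, slack=13)
Total lines: 4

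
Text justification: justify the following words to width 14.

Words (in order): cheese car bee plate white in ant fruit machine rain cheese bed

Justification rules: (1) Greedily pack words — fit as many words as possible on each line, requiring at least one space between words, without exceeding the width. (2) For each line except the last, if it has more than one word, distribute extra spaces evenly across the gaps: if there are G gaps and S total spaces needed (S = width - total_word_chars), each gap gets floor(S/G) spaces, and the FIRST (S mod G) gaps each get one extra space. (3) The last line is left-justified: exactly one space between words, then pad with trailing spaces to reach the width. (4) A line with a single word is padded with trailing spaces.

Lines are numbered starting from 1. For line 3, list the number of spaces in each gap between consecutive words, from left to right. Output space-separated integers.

Line 1: ['cheese', 'car', 'bee'] (min_width=14, slack=0)
Line 2: ['plate', 'white', 'in'] (min_width=14, slack=0)
Line 3: ['ant', 'fruit'] (min_width=9, slack=5)
Line 4: ['machine', 'rain'] (min_width=12, slack=2)
Line 5: ['cheese', 'bed'] (min_width=10, slack=4)

Answer: 6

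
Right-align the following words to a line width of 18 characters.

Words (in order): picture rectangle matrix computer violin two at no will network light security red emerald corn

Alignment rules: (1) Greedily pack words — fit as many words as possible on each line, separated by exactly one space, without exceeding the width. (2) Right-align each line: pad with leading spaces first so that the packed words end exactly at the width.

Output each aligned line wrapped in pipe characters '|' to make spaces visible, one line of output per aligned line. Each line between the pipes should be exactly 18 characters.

Answer: | picture rectangle|
|   matrix computer|
|  violin two at no|
|will network light|
|      security red|
|      emerald corn|

Derivation:
Line 1: ['picture', 'rectangle'] (min_width=17, slack=1)
Line 2: ['matrix', 'computer'] (min_width=15, slack=3)
Line 3: ['violin', 'two', 'at', 'no'] (min_width=16, slack=2)
Line 4: ['will', 'network', 'light'] (min_width=18, slack=0)
Line 5: ['security', 'red'] (min_width=12, slack=6)
Line 6: ['emerald', 'corn'] (min_width=12, slack=6)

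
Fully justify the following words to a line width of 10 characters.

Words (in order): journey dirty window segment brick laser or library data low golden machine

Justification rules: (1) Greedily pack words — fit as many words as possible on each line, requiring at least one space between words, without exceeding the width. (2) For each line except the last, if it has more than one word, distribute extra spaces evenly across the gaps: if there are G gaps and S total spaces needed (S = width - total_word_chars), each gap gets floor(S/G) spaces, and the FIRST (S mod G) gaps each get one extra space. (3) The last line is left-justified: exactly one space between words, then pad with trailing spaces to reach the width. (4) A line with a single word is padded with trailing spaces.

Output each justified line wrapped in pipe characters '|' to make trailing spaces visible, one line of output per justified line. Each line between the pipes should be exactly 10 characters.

Answer: |journey   |
|dirty     |
|window    |
|segment   |
|brick     |
|laser   or|
|library   |
|data   low|
|golden    |
|machine   |

Derivation:
Line 1: ['journey'] (min_width=7, slack=3)
Line 2: ['dirty'] (min_width=5, slack=5)
Line 3: ['window'] (min_width=6, slack=4)
Line 4: ['segment'] (min_width=7, slack=3)
Line 5: ['brick'] (min_width=5, slack=5)
Line 6: ['laser', 'or'] (min_width=8, slack=2)
Line 7: ['library'] (min_width=7, slack=3)
Line 8: ['data', 'low'] (min_width=8, slack=2)
Line 9: ['golden'] (min_width=6, slack=4)
Line 10: ['machine'] (min_width=7, slack=3)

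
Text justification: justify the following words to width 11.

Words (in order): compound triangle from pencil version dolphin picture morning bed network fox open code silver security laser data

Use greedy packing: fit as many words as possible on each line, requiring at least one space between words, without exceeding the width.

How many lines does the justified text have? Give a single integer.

Answer: 12

Derivation:
Line 1: ['compound'] (min_width=8, slack=3)
Line 2: ['triangle'] (min_width=8, slack=3)
Line 3: ['from', 'pencil'] (min_width=11, slack=0)
Line 4: ['version'] (min_width=7, slack=4)
Line 5: ['dolphin'] (min_width=7, slack=4)
Line 6: ['picture'] (min_width=7, slack=4)
Line 7: ['morning', 'bed'] (min_width=11, slack=0)
Line 8: ['network', 'fox'] (min_width=11, slack=0)
Line 9: ['open', 'code'] (min_width=9, slack=2)
Line 10: ['silver'] (min_width=6, slack=5)
Line 11: ['security'] (min_width=8, slack=3)
Line 12: ['laser', 'data'] (min_width=10, slack=1)
Total lines: 12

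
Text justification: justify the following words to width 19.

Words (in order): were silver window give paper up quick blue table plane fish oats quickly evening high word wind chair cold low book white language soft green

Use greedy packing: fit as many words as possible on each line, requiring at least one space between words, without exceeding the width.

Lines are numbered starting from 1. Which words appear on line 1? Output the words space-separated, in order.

Line 1: ['were', 'silver', 'window'] (min_width=18, slack=1)
Line 2: ['give', 'paper', 'up', 'quick'] (min_width=19, slack=0)
Line 3: ['blue', 'table', 'plane'] (min_width=16, slack=3)
Line 4: ['fish', 'oats', 'quickly'] (min_width=17, slack=2)
Line 5: ['evening', 'high', 'word'] (min_width=17, slack=2)
Line 6: ['wind', 'chair', 'cold', 'low'] (min_width=19, slack=0)
Line 7: ['book', 'white', 'language'] (min_width=19, slack=0)
Line 8: ['soft', 'green'] (min_width=10, slack=9)

Answer: were silver window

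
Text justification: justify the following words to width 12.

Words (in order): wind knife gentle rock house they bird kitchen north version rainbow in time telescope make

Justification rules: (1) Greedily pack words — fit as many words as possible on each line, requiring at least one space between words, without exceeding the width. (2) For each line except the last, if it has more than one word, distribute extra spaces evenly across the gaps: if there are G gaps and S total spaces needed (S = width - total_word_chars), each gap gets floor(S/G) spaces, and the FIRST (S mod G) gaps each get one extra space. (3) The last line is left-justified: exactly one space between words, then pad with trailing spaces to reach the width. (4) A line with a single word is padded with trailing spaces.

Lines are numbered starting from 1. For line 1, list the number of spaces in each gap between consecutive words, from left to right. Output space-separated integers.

Line 1: ['wind', 'knife'] (min_width=10, slack=2)
Line 2: ['gentle', 'rock'] (min_width=11, slack=1)
Line 3: ['house', 'they'] (min_width=10, slack=2)
Line 4: ['bird', 'kitchen'] (min_width=12, slack=0)
Line 5: ['north'] (min_width=5, slack=7)
Line 6: ['version'] (min_width=7, slack=5)
Line 7: ['rainbow', 'in'] (min_width=10, slack=2)
Line 8: ['time'] (min_width=4, slack=8)
Line 9: ['telescope'] (min_width=9, slack=3)
Line 10: ['make'] (min_width=4, slack=8)

Answer: 3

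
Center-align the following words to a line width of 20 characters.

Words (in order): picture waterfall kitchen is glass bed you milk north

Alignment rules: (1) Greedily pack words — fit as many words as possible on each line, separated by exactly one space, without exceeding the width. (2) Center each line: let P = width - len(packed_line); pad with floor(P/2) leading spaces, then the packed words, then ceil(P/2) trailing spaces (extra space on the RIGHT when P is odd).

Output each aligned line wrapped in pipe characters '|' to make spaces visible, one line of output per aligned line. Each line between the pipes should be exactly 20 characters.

Line 1: ['picture', 'waterfall'] (min_width=17, slack=3)
Line 2: ['kitchen', 'is', 'glass', 'bed'] (min_width=20, slack=0)
Line 3: ['you', 'milk', 'north'] (min_width=14, slack=6)

Answer: | picture waterfall  |
|kitchen is glass bed|
|   you milk north   |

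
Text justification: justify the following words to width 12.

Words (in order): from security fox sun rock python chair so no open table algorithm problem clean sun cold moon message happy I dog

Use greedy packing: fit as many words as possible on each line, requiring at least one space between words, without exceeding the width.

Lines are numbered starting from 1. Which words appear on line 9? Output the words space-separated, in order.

Line 1: ['from'] (min_width=4, slack=8)
Line 2: ['security', 'fox'] (min_width=12, slack=0)
Line 3: ['sun', 'rock'] (min_width=8, slack=4)
Line 4: ['python', 'chair'] (min_width=12, slack=0)
Line 5: ['so', 'no', 'open'] (min_width=10, slack=2)
Line 6: ['table'] (min_width=5, slack=7)
Line 7: ['algorithm'] (min_width=9, slack=3)
Line 8: ['problem'] (min_width=7, slack=5)
Line 9: ['clean', 'sun'] (min_width=9, slack=3)
Line 10: ['cold', 'moon'] (min_width=9, slack=3)
Line 11: ['message'] (min_width=7, slack=5)
Line 12: ['happy', 'I', 'dog'] (min_width=11, slack=1)

Answer: clean sun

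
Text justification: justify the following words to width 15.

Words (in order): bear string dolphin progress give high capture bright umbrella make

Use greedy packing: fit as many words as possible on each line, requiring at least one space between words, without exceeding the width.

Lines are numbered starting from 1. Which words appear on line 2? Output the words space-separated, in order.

Line 1: ['bear', 'string'] (min_width=11, slack=4)
Line 2: ['dolphin'] (min_width=7, slack=8)
Line 3: ['progress', 'give'] (min_width=13, slack=2)
Line 4: ['high', 'capture'] (min_width=12, slack=3)
Line 5: ['bright', 'umbrella'] (min_width=15, slack=0)
Line 6: ['make'] (min_width=4, slack=11)

Answer: dolphin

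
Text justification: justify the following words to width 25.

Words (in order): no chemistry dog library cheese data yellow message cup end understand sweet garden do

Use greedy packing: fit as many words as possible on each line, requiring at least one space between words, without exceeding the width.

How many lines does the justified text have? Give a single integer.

Line 1: ['no', 'chemistry', 'dog', 'library'] (min_width=24, slack=1)
Line 2: ['cheese', 'data', 'yellow'] (min_width=18, slack=7)
Line 3: ['message', 'cup', 'end'] (min_width=15, slack=10)
Line 4: ['understand', 'sweet', 'garden'] (min_width=23, slack=2)
Line 5: ['do'] (min_width=2, slack=23)
Total lines: 5

Answer: 5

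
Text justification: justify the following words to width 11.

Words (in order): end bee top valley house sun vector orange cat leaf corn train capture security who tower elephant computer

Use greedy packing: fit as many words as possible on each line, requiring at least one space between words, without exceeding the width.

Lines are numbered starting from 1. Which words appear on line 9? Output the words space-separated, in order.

Answer: security

Derivation:
Line 1: ['end', 'bee', 'top'] (min_width=11, slack=0)
Line 2: ['valley'] (min_width=6, slack=5)
Line 3: ['house', 'sun'] (min_width=9, slack=2)
Line 4: ['vector'] (min_width=6, slack=5)
Line 5: ['orange', 'cat'] (min_width=10, slack=1)
Line 6: ['leaf', 'corn'] (min_width=9, slack=2)
Line 7: ['train'] (min_width=5, slack=6)
Line 8: ['capture'] (min_width=7, slack=4)
Line 9: ['security'] (min_width=8, slack=3)
Line 10: ['who', 'tower'] (min_width=9, slack=2)
Line 11: ['elephant'] (min_width=8, slack=3)
Line 12: ['computer'] (min_width=8, slack=3)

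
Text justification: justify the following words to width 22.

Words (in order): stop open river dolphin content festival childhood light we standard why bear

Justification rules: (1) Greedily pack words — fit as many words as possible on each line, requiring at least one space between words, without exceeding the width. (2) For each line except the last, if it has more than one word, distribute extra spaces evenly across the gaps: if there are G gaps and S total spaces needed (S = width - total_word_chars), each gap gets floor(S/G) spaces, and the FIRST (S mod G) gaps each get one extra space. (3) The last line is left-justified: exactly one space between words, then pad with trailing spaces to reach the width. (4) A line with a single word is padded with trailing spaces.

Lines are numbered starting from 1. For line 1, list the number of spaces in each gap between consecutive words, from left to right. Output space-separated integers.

Line 1: ['stop', 'open', 'river'] (min_width=15, slack=7)
Line 2: ['dolphin', 'content'] (min_width=15, slack=7)
Line 3: ['festival', 'childhood'] (min_width=18, slack=4)
Line 4: ['light', 'we', 'standard', 'why'] (min_width=21, slack=1)
Line 5: ['bear'] (min_width=4, slack=18)

Answer: 5 4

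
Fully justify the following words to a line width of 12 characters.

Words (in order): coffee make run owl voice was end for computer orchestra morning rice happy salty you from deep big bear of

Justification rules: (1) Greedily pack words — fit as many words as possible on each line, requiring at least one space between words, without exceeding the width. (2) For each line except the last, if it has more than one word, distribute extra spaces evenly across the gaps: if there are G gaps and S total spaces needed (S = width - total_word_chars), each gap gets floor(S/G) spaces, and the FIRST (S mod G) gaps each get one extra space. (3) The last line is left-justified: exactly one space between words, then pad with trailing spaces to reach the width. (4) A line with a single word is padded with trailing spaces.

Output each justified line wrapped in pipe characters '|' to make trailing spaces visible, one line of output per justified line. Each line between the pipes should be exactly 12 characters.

Line 1: ['coffee', 'make'] (min_width=11, slack=1)
Line 2: ['run', 'owl'] (min_width=7, slack=5)
Line 3: ['voice', 'was'] (min_width=9, slack=3)
Line 4: ['end', 'for'] (min_width=7, slack=5)
Line 5: ['computer'] (min_width=8, slack=4)
Line 6: ['orchestra'] (min_width=9, slack=3)
Line 7: ['morning', 'rice'] (min_width=12, slack=0)
Line 8: ['happy', 'salty'] (min_width=11, slack=1)
Line 9: ['you', 'from'] (min_width=8, slack=4)
Line 10: ['deep', 'big'] (min_width=8, slack=4)
Line 11: ['bear', 'of'] (min_width=7, slack=5)

Answer: |coffee  make|
|run      owl|
|voice    was|
|end      for|
|computer    |
|orchestra   |
|morning rice|
|happy  salty|
|you     from|
|deep     big|
|bear of     |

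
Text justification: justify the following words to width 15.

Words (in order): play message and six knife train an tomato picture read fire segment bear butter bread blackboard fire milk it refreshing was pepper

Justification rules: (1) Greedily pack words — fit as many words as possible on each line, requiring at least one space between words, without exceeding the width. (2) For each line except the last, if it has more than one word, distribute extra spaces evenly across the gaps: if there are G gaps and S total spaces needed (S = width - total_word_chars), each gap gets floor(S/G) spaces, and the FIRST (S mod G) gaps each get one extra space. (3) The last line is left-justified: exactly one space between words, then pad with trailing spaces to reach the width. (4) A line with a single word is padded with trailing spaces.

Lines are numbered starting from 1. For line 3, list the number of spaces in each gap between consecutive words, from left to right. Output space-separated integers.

Answer: 1 1

Derivation:
Line 1: ['play', 'message'] (min_width=12, slack=3)
Line 2: ['and', 'six', 'knife'] (min_width=13, slack=2)
Line 3: ['train', 'an', 'tomato'] (min_width=15, slack=0)
Line 4: ['picture', 'read'] (min_width=12, slack=3)
Line 5: ['fire', 'segment'] (min_width=12, slack=3)
Line 6: ['bear', 'butter'] (min_width=11, slack=4)
Line 7: ['bread'] (min_width=5, slack=10)
Line 8: ['blackboard', 'fire'] (min_width=15, slack=0)
Line 9: ['milk', 'it'] (min_width=7, slack=8)
Line 10: ['refreshing', 'was'] (min_width=14, slack=1)
Line 11: ['pepper'] (min_width=6, slack=9)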